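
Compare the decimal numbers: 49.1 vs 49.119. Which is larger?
49.119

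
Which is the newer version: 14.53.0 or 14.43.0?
14.53.0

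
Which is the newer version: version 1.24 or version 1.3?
version 1.24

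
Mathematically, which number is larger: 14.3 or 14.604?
14.604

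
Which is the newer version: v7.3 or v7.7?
v7.7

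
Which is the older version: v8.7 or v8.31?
v8.7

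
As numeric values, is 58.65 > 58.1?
True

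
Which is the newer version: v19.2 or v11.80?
v19.2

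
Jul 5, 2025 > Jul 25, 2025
False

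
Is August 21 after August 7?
Yes. Day 21 comes after day 7 in August — this is a date comparison, not a decimal one (the decimal 8.21 would be smaller than 8.7).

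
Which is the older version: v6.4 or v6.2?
v6.2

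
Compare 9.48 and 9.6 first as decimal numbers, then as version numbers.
As decimals: 9.48 < 9.6. As versions: v9.48 > v9.6 (minor version 48 > 6).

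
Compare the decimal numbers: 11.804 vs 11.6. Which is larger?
11.804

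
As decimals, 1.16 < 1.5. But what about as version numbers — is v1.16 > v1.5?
True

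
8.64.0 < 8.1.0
False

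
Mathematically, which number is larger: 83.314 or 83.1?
83.314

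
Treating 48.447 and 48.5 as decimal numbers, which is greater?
48.5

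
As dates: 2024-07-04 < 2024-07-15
True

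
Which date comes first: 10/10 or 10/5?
10/5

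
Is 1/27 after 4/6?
No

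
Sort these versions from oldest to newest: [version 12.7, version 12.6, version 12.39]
[version 12.6, version 12.7, version 12.39]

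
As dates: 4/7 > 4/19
False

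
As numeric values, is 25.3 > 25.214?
True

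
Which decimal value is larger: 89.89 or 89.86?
89.89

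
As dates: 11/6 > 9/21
True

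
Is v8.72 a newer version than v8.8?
Yes. Version numbers are compared segment by segment as integers, not as decimals: minor version 72 > 8, so v8.72 > v8.8 (even though the decimal 8.72 < 8.8).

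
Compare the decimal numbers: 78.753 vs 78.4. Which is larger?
78.753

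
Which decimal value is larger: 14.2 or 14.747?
14.747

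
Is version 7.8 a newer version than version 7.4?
Yes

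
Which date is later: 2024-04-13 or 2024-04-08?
2024-04-13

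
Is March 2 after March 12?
No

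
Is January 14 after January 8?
Yes. Day 14 comes after day 8 in January — this is a date comparison, not a decimal one (the decimal 1.14 would be smaller than 1.8).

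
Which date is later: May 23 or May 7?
May 23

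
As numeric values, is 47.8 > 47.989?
False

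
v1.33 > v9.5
False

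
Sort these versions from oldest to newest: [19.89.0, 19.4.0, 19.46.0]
[19.4.0, 19.46.0, 19.89.0]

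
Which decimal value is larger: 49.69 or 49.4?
49.69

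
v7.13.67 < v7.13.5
False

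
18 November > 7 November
True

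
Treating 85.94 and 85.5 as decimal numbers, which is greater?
85.94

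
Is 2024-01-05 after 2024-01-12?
No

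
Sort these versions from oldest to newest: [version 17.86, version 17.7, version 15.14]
[version 15.14, version 17.7, version 17.86]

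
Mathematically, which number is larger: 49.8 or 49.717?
49.8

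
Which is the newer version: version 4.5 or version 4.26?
version 4.26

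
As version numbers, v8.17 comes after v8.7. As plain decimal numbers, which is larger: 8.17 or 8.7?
8.7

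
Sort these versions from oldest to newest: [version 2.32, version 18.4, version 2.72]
[version 2.32, version 2.72, version 18.4]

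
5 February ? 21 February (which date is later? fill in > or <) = <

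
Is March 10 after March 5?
Yes. Day 10 comes after day 5 in March — this is a date comparison, not a decimal one (the decimal 3.10 would be smaller than 3.5).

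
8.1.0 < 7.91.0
False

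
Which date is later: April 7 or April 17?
April 17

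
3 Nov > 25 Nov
False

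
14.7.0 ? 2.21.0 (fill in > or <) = >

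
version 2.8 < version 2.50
True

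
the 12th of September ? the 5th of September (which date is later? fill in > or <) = >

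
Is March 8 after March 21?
No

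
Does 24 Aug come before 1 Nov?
Yes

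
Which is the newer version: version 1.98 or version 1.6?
version 1.98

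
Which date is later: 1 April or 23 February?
1 April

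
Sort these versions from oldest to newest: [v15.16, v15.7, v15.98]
[v15.7, v15.16, v15.98]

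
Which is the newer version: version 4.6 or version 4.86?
version 4.86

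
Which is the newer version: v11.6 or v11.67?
v11.67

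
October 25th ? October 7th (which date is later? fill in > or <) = >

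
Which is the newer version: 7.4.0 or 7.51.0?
7.51.0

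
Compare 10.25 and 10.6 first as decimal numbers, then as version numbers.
As decimals: 10.25 < 10.6. As versions: v10.25 > v10.6 (minor version 25 > 6).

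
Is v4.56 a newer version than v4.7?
Yes. Version numbers are compared segment by segment as integers, not as decimals: minor version 56 > 7, so v4.56 > v4.7 (even though the decimal 4.56 < 4.7).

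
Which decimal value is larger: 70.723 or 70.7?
70.723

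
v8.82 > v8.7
True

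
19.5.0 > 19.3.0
True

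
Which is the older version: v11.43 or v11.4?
v11.4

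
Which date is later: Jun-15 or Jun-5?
Jun-15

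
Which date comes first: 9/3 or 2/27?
2/27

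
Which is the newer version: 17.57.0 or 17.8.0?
17.57.0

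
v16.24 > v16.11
True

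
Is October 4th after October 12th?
No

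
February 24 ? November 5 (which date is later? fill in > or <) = <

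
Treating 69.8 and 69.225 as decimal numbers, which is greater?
69.8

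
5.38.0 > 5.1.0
True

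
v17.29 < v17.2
False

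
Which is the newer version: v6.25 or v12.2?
v12.2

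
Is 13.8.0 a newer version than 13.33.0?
No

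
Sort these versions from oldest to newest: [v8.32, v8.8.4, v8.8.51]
[v8.8.4, v8.8.51, v8.32]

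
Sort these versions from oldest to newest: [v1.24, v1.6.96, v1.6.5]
[v1.6.5, v1.6.96, v1.24]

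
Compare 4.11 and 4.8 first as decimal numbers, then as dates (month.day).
As decimals: 4.11 < 4.8. As dates: 4/11 is later than 4/8 (day 11 > day 8).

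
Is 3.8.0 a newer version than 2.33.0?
Yes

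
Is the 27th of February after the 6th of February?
Yes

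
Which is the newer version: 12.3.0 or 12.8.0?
12.8.0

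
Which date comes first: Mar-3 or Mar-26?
Mar-3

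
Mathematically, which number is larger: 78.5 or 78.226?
78.5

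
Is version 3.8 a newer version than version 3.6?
Yes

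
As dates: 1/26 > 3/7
False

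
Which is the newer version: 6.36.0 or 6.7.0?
6.36.0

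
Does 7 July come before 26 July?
Yes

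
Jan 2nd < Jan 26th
True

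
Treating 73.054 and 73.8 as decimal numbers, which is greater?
73.8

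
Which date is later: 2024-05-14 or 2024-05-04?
2024-05-14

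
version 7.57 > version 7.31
True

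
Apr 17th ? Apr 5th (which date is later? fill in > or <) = >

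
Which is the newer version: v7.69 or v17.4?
v17.4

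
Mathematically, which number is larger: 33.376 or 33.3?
33.376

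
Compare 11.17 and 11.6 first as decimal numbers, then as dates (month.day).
As decimals: 11.17 < 11.6. As dates: 11/17 is later than 11/6 (day 17 > day 6).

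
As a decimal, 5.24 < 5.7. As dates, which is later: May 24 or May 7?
May 24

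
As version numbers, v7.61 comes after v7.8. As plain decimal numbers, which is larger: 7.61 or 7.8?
7.8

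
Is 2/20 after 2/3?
Yes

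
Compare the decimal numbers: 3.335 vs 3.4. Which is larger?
3.4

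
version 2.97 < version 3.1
True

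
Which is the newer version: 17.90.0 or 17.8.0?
17.90.0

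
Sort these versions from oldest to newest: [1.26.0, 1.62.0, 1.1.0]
[1.1.0, 1.26.0, 1.62.0]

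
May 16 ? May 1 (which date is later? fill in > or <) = >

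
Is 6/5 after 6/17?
No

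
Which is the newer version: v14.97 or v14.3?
v14.97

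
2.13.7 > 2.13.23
False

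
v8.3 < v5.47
False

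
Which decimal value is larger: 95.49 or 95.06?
95.49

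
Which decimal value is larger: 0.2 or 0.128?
0.2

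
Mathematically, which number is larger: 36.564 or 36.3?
36.564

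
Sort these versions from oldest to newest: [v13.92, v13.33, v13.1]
[v13.1, v13.33, v13.92]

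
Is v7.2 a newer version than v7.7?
No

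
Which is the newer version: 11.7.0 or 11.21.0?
11.21.0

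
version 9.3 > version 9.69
False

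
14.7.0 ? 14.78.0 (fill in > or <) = <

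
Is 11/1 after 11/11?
No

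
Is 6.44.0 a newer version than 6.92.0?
No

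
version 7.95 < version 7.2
False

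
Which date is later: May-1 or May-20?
May-20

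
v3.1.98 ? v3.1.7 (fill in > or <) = >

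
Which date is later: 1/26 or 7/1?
7/1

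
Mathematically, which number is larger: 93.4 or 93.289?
93.4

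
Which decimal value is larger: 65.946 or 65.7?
65.946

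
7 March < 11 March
True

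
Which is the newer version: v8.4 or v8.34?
v8.34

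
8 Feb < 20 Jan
False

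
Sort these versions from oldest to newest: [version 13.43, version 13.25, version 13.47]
[version 13.25, version 13.43, version 13.47]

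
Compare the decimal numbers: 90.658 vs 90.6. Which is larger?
90.658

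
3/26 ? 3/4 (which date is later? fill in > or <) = >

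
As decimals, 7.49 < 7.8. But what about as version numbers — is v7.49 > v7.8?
True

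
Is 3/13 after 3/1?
Yes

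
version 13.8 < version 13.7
False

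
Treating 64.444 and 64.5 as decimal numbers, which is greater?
64.5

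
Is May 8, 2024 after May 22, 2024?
No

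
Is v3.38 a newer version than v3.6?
Yes. Version numbers are compared segment by segment as integers, not as decimals: minor version 38 > 6, so v3.38 > v3.6 (even though the decimal 3.38 < 3.6).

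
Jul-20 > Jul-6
True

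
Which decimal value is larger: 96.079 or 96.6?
96.6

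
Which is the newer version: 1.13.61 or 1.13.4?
1.13.61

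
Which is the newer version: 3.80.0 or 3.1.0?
3.80.0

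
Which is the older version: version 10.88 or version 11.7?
version 10.88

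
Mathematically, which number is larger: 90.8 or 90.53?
90.8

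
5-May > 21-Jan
True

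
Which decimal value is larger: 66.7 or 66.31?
66.7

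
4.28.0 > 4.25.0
True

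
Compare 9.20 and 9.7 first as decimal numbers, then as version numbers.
As decimals: 9.20 < 9.7. As versions: v9.20 > v9.7 (minor version 20 > 7).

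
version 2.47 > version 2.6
True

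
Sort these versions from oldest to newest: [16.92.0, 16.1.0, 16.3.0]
[16.1.0, 16.3.0, 16.92.0]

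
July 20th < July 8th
False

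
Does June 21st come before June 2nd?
No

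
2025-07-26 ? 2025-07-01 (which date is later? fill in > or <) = >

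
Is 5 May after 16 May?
No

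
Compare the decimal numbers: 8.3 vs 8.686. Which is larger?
8.686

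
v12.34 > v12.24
True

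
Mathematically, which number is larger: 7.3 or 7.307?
7.307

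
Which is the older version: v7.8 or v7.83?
v7.8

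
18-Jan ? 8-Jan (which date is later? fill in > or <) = >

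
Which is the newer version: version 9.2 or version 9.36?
version 9.36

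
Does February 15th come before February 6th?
No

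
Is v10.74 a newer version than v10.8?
Yes. Version numbers are compared segment by segment as integers, not as decimals: minor version 74 > 8, so v10.74 > v10.8 (even though the decimal 10.74 < 10.8).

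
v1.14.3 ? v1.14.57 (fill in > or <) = <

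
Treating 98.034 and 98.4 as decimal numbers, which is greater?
98.4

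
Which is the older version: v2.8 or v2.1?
v2.1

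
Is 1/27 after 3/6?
No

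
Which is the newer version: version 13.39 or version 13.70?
version 13.70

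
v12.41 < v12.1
False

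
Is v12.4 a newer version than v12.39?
No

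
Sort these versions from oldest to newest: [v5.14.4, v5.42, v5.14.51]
[v5.14.4, v5.14.51, v5.42]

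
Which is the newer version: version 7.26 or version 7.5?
version 7.26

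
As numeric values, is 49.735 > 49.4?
True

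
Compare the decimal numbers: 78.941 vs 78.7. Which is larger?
78.941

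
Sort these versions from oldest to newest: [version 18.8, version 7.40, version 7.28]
[version 7.28, version 7.40, version 18.8]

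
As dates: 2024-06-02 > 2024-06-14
False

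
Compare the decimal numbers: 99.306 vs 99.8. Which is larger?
99.8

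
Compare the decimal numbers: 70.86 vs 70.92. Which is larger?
70.92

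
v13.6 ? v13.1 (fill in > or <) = >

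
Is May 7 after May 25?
No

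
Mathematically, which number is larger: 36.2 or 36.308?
36.308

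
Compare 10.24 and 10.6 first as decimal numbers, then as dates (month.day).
As decimals: 10.24 < 10.6. As dates: 10/24 is later than 10/6 (day 24 > day 6).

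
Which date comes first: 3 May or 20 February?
20 February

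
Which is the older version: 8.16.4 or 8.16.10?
8.16.4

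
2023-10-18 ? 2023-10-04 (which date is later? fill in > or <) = >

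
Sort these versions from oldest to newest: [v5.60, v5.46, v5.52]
[v5.46, v5.52, v5.60]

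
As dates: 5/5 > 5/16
False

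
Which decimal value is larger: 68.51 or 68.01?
68.51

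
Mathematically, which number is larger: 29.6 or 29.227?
29.6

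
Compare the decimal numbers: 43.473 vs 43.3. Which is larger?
43.473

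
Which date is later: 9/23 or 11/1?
11/1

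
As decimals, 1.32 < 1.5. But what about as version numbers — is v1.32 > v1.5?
True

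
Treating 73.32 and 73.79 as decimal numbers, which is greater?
73.79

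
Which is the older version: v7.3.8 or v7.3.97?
v7.3.8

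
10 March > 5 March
True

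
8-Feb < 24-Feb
True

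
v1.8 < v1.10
True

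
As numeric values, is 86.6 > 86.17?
True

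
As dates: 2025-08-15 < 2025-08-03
False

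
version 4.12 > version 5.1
False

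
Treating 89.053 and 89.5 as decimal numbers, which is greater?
89.5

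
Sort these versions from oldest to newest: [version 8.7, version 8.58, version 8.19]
[version 8.7, version 8.19, version 8.58]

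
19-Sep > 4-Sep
True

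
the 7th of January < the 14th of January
True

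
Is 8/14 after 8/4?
Yes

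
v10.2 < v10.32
True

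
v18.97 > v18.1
True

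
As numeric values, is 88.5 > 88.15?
True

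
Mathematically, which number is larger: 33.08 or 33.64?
33.64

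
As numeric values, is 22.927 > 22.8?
True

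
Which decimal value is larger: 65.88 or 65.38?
65.88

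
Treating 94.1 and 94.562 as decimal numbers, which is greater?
94.562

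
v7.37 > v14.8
False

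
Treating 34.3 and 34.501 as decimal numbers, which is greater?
34.501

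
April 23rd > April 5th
True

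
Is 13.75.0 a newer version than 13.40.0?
Yes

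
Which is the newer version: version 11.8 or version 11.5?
version 11.8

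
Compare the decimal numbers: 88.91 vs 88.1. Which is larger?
88.91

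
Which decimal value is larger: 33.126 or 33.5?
33.5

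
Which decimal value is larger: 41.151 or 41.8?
41.8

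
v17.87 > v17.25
True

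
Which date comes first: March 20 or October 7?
March 20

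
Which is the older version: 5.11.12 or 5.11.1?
5.11.1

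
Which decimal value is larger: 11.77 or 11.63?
11.77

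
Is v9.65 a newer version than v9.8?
Yes. Version numbers are compared segment by segment as integers, not as decimals: minor version 65 > 8, so v9.65 > v9.8 (even though the decimal 9.65 < 9.8).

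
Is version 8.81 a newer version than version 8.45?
Yes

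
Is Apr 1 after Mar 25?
Yes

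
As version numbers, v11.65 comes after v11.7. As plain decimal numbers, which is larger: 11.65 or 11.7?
11.7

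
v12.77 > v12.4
True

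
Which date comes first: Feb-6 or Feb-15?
Feb-6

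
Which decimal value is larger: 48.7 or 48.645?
48.7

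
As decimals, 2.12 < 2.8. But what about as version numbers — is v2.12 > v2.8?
True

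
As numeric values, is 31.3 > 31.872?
False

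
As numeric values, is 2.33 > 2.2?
True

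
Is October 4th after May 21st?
Yes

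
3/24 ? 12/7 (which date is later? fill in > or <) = <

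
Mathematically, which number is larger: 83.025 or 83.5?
83.5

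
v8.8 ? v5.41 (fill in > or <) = >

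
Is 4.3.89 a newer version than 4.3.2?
Yes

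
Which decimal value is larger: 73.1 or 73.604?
73.604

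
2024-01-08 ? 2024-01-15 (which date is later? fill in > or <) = <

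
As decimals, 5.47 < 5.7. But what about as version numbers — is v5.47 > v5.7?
True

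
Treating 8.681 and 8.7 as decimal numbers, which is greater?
8.7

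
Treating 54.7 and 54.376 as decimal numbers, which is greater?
54.7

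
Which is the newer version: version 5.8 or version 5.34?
version 5.34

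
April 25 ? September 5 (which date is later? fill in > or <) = <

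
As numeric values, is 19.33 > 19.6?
False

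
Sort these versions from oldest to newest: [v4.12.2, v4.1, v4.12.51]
[v4.1, v4.12.2, v4.12.51]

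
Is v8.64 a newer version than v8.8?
Yes. Version numbers are compared segment by segment as integers, not as decimals: minor version 64 > 8, so v8.64 > v8.8 (even though the decimal 8.64 < 8.8).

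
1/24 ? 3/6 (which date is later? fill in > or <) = <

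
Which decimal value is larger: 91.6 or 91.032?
91.6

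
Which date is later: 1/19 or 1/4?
1/19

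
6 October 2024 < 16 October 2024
True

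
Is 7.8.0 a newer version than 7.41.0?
No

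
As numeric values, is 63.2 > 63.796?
False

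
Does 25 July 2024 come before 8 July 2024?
No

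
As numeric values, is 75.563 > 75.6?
False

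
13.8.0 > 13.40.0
False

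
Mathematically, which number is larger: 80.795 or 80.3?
80.795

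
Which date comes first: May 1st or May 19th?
May 1st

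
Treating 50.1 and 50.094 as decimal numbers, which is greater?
50.1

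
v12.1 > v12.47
False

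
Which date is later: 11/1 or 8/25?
11/1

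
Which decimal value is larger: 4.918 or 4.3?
4.918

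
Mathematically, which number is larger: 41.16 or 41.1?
41.16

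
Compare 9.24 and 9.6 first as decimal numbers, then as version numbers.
As decimals: 9.24 < 9.6. As versions: v9.24 > v9.6 (minor version 24 > 6).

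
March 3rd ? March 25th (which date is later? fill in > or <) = <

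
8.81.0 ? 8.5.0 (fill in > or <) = >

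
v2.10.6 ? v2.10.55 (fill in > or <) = <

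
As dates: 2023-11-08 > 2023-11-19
False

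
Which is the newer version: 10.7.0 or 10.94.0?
10.94.0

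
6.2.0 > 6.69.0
False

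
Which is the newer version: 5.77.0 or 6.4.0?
6.4.0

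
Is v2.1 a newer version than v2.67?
No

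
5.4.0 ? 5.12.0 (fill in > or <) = <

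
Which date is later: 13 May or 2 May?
13 May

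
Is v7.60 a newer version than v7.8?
Yes. Version numbers are compared segment by segment as integers, not as decimals: minor version 60 > 8, so v7.60 > v7.8 (even though the decimal 7.60 < 7.8).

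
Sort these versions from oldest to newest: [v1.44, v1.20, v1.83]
[v1.20, v1.44, v1.83]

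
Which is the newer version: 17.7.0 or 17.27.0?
17.27.0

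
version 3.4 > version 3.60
False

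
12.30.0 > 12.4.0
True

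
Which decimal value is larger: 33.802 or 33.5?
33.802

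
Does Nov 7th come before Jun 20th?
No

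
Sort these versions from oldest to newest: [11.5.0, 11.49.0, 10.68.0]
[10.68.0, 11.5.0, 11.49.0]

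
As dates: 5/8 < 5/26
True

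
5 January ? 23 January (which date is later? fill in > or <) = <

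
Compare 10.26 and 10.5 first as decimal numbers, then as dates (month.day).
As decimals: 10.26 < 10.5. As dates: 10/26 is later than 10/5 (day 26 > day 5).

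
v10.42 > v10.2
True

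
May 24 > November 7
False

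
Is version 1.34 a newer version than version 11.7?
No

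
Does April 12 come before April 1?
No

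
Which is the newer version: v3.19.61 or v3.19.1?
v3.19.61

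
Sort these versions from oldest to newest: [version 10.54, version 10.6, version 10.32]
[version 10.6, version 10.32, version 10.54]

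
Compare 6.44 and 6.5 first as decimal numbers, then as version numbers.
As decimals: 6.44 < 6.5. As versions: v6.44 > v6.5 (minor version 44 > 5).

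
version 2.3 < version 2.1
False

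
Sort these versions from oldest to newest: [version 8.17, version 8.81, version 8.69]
[version 8.17, version 8.69, version 8.81]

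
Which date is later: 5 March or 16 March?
16 March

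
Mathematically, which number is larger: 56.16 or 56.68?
56.68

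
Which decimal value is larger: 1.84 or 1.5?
1.84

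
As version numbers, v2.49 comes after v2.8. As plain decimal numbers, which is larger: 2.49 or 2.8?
2.8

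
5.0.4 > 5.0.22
False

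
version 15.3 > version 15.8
False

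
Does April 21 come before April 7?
No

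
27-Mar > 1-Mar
True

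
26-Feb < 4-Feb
False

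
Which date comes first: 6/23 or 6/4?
6/4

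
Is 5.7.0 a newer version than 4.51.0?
Yes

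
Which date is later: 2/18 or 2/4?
2/18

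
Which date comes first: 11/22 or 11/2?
11/2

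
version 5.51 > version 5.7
True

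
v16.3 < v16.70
True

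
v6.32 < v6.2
False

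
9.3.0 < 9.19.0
True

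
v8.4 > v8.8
False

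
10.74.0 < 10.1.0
False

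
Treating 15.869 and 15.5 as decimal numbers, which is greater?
15.869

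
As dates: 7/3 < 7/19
True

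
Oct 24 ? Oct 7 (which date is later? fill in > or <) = >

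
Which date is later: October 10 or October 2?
October 10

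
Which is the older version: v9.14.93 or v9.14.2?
v9.14.2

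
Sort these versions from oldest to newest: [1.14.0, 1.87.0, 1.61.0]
[1.14.0, 1.61.0, 1.87.0]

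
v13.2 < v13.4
True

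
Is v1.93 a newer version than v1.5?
Yes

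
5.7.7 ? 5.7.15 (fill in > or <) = <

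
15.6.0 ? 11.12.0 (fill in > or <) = >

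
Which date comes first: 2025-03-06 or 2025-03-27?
2025-03-06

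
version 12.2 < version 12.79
True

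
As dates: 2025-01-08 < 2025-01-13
True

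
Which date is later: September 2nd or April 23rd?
September 2nd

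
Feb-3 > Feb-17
False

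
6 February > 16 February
False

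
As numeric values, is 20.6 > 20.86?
False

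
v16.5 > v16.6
False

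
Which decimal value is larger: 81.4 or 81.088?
81.4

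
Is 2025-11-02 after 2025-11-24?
No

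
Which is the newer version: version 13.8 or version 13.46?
version 13.46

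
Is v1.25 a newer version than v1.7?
Yes. Version numbers are compared segment by segment as integers, not as decimals: minor version 25 > 7, so v1.25 > v1.7 (even though the decimal 1.25 < 1.7).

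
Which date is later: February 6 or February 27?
February 27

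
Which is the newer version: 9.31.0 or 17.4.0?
17.4.0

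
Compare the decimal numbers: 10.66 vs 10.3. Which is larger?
10.66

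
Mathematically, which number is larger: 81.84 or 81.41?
81.84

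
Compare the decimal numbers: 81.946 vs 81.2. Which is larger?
81.946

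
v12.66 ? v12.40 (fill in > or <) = >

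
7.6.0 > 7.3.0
True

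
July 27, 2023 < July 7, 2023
False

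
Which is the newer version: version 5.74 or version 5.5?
version 5.74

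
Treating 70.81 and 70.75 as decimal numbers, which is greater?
70.81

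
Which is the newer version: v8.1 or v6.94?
v8.1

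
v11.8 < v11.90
True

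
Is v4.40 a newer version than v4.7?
Yes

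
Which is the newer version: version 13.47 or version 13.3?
version 13.47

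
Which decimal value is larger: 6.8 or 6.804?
6.804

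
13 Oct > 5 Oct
True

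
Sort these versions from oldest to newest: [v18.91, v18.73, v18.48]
[v18.48, v18.73, v18.91]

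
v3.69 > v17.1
False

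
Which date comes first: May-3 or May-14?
May-3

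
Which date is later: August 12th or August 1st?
August 12th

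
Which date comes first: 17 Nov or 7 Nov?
7 Nov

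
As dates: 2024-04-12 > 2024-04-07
True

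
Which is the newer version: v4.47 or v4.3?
v4.47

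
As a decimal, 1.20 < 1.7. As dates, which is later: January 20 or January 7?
January 20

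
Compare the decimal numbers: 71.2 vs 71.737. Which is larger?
71.737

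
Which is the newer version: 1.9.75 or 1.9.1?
1.9.75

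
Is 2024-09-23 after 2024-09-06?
Yes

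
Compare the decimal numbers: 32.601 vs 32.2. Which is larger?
32.601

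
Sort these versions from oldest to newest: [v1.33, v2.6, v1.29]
[v1.29, v1.33, v2.6]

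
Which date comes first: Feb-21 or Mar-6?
Feb-21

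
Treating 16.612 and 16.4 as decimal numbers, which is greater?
16.612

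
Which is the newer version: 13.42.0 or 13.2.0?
13.42.0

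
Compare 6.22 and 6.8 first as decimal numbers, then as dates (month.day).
As decimals: 6.22 < 6.8. As dates: 6/22 is later than 6/8 (day 22 > day 8).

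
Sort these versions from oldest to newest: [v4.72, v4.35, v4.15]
[v4.15, v4.35, v4.72]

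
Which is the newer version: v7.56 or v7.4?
v7.56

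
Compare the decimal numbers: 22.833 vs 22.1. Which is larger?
22.833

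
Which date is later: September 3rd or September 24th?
September 24th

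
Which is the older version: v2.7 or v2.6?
v2.6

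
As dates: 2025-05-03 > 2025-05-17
False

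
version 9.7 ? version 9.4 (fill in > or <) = >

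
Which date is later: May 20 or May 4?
May 20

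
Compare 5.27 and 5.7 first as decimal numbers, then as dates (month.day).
As decimals: 5.27 < 5.7. As dates: 5/27 is later than 5/7 (day 27 > day 7).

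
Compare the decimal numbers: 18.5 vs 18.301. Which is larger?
18.5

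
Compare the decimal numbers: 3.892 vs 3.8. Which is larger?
3.892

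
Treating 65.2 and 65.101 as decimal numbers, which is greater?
65.2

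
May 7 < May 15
True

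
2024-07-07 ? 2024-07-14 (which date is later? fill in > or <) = <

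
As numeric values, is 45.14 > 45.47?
False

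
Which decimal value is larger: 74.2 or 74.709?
74.709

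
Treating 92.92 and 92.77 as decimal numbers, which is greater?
92.92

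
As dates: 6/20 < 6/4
False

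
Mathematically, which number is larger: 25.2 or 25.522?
25.522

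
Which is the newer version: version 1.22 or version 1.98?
version 1.98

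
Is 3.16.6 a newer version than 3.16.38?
No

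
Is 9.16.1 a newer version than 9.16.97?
No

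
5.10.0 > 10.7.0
False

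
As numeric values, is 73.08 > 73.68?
False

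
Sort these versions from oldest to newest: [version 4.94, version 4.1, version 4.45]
[version 4.1, version 4.45, version 4.94]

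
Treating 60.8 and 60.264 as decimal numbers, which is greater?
60.8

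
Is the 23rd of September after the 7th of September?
Yes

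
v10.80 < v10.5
False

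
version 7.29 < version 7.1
False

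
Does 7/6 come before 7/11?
Yes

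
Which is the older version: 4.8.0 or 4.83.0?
4.8.0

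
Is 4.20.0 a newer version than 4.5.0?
Yes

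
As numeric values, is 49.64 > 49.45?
True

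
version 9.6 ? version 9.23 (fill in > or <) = <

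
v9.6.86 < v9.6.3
False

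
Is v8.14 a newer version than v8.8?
Yes. Version numbers are compared segment by segment as integers, not as decimals: minor version 14 > 8, so v8.14 > v8.8 (even though the decimal 8.14 < 8.8).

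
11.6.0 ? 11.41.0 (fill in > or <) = <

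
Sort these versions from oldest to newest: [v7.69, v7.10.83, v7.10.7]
[v7.10.7, v7.10.83, v7.69]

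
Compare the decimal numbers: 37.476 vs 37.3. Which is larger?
37.476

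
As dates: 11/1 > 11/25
False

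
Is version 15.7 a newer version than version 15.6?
Yes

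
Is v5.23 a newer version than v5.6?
Yes. Version numbers are compared segment by segment as integers, not as decimals: minor version 23 > 6, so v5.23 > v5.6 (even though the decimal 5.23 < 5.6).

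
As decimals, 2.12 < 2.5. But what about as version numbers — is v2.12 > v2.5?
True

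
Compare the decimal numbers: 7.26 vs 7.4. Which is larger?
7.4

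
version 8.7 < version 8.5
False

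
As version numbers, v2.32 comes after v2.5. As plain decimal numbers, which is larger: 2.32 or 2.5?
2.5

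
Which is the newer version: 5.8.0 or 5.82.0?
5.82.0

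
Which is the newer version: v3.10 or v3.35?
v3.35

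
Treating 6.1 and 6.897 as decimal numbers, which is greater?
6.897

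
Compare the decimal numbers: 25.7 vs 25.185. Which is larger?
25.7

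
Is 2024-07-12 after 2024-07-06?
Yes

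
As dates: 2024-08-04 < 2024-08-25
True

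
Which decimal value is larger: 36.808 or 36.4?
36.808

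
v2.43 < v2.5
False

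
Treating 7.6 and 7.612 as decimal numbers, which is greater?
7.612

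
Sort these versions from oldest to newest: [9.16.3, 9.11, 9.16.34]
[9.11, 9.16.3, 9.16.34]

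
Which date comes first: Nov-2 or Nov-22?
Nov-2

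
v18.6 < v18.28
True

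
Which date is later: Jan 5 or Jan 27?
Jan 27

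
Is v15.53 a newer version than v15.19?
Yes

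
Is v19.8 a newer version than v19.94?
No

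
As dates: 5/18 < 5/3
False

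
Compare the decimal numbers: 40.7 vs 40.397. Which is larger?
40.7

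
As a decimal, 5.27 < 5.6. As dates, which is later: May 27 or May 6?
May 27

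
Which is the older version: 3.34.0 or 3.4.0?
3.4.0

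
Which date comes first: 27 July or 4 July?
4 July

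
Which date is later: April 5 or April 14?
April 14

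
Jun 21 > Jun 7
True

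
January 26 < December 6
True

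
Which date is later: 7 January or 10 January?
10 January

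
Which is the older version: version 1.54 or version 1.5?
version 1.5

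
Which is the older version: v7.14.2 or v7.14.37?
v7.14.2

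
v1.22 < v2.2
True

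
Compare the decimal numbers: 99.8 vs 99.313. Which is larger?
99.8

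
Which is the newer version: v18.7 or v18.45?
v18.45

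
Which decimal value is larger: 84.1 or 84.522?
84.522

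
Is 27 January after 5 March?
No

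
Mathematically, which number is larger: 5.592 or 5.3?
5.592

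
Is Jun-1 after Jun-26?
No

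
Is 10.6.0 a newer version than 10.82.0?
No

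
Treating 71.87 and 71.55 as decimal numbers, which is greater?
71.87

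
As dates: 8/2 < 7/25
False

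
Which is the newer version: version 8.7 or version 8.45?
version 8.45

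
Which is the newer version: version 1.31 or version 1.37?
version 1.37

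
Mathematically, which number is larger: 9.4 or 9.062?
9.4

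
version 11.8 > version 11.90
False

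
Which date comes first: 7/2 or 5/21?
5/21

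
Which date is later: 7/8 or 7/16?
7/16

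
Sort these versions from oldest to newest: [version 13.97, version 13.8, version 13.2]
[version 13.2, version 13.8, version 13.97]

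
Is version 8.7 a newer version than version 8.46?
No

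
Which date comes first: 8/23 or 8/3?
8/3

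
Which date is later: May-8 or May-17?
May-17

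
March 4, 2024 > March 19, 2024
False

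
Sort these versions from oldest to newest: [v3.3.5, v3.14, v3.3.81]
[v3.3.5, v3.3.81, v3.14]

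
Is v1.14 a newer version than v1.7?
Yes. Version numbers are compared segment by segment as integers, not as decimals: minor version 14 > 7, so v1.14 > v1.7 (even though the decimal 1.14 < 1.7).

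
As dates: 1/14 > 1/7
True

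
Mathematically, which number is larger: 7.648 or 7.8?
7.8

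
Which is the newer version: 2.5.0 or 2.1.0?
2.5.0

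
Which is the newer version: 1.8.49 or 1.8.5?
1.8.49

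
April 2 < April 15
True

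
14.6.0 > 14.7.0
False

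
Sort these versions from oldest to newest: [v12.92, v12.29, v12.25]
[v12.25, v12.29, v12.92]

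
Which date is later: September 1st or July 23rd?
September 1st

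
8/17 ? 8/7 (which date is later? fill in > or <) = >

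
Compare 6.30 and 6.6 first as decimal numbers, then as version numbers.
As decimals: 6.30 < 6.6. As versions: v6.30 > v6.6 (minor version 30 > 6).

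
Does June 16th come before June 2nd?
No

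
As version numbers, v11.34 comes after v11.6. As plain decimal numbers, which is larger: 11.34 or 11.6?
11.6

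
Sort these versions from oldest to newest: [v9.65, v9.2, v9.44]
[v9.2, v9.44, v9.65]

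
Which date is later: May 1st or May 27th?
May 27th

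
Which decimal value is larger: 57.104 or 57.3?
57.3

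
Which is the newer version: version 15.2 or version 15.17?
version 15.17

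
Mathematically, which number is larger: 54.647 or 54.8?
54.8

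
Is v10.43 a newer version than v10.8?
Yes. Version numbers are compared segment by segment as integers, not as decimals: minor version 43 > 8, so v10.43 > v10.8 (even though the decimal 10.43 < 10.8).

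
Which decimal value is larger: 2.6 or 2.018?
2.6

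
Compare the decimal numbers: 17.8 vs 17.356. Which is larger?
17.8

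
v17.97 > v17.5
True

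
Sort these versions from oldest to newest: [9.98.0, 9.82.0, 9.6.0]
[9.6.0, 9.82.0, 9.98.0]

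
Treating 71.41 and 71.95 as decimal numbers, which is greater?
71.95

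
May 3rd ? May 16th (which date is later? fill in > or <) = <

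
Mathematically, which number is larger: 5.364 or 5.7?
5.7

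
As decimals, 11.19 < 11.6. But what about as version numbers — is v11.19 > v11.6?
True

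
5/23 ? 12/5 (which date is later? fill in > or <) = <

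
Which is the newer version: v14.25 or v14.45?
v14.45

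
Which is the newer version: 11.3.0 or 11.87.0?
11.87.0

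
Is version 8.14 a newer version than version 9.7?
No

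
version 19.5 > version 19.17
False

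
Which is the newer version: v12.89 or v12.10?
v12.89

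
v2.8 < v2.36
True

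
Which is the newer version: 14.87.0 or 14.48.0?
14.87.0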